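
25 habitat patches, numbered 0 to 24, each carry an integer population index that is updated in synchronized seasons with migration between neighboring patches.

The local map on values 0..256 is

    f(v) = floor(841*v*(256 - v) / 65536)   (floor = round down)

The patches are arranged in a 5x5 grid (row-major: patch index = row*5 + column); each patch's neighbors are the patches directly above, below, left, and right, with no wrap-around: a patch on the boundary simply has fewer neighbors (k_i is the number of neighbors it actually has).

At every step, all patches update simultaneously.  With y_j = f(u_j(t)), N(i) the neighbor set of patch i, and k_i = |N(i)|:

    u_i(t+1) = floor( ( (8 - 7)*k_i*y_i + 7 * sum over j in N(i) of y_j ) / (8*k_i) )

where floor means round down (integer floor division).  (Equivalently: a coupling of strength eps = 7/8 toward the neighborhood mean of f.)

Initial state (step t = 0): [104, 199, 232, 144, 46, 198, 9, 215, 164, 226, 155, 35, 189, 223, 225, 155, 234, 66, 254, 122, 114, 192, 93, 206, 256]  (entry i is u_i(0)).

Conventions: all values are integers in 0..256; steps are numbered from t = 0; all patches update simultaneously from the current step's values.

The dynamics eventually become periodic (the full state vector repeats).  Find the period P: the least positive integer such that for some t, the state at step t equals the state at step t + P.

Answer: 4
Key observation: The state at step 10, [210, 210, 210, 210, 210, 210, 210, 210, 209, 209, 209, 209, 209, 209, 209, 209, 209, 209, 209, 209, 209, 209, 209, 209, 209], reappears at step 14 — and no state repeats earlier — so the cycle the system enters has period 4.

Derivation:
t=0: [104, 199, 232, 144, 46, 198, 9, 215, 164, 226, 155, 35, 189, 223, 225, 155, 234, 66, 254, 122, 114, 192, 93, 206, 256]
t=1: [153, 105, 144, 138, 143, 143, 113, 113, 133, 129, 155, 112, 122, 110, 124, 162, 143, 113, 130, 53, 182, 155, 155, 74, 149]
t=2: [204, 204, 206, 207, 208, 203, 205, 207, 207, 208, 202, 205, 206, 209, 187, 193, 202, 206, 184, 199, 194, 193, 193, 200, 161]
t=3: [136, 134, 132, 130, 128, 136, 134, 131, 128, 139, 142, 135, 130, 146, 137, 145, 143, 147, 140, 173, 155, 150, 145, 170, 150]
t=4: [209, 209, 209, 210, 209, 208, 209, 209, 208, 209, 207, 208, 207, 208, 200, 204, 206, 207, 197, 204, 204, 204, 199, 203, 187]
t=5: [126, 126, 125, 126, 124, 127, 126, 127, 126, 131, 130, 129, 128, 136, 131, 133, 132, 137, 135, 150, 136, 137, 135, 151, 140]
t=6: [210, 210, 210, 210, 210, 210, 210, 210, 209, 210, 209, 210, 209, 209, 207, 209, 209, 209, 206, 208, 209, 209, 207, 207, 204]
t=7: [123, 123, 123, 123, 123, 123, 123, 124, 124, 125, 124, 124, 124, 128, 126, 126, 125, 128, 128, 132, 126, 127, 127, 132, 129]
t=8: [209, 209, 209, 209, 209, 209, 209, 209, 209, 209, 209, 209, 210, 210, 210, 210, 210, 210, 210, 210, 210, 210, 210, 210, 210]
t=9: [126, 126, 126, 126, 126, 126, 126, 125, 125, 125, 125, 124, 124, 123, 123, 123, 123, 123, 123, 123, 123, 123, 123, 123, 123]
t=10: [210, 210, 210, 210, 210, 210, 210, 210, 209, 209, 209, 209, 209, 209, 209, 209, 209, 209, 209, 209, 209, 209, 209, 209, 209]
t=11: [123, 123, 123, 123, 124, 123, 123, 124, 124, 125, 125, 125, 125, 126, 126, 126, 126, 126, 126, 126, 126, 126, 126, 126, 126]
t=12: [209, 209, 209, 209, 209, 209, 209, 209, 209, 210, 209, 209, 210, 210, 210, 210, 210, 210, 210, 210, 210, 210, 210, 210, 210]
t=13: [126, 126, 126, 126, 124, 126, 126, 125, 124, 124, 125, 124, 124, 123, 123, 123, 123, 123, 123, 123, 123, 123, 123, 123, 123]
t=14: [210, 210, 210, 210, 210, 210, 210, 210, 209, 209, 209, 209, 209, 209, 209, 209, 209, 209, 209, 209, 209, 209, 209, 209, 209]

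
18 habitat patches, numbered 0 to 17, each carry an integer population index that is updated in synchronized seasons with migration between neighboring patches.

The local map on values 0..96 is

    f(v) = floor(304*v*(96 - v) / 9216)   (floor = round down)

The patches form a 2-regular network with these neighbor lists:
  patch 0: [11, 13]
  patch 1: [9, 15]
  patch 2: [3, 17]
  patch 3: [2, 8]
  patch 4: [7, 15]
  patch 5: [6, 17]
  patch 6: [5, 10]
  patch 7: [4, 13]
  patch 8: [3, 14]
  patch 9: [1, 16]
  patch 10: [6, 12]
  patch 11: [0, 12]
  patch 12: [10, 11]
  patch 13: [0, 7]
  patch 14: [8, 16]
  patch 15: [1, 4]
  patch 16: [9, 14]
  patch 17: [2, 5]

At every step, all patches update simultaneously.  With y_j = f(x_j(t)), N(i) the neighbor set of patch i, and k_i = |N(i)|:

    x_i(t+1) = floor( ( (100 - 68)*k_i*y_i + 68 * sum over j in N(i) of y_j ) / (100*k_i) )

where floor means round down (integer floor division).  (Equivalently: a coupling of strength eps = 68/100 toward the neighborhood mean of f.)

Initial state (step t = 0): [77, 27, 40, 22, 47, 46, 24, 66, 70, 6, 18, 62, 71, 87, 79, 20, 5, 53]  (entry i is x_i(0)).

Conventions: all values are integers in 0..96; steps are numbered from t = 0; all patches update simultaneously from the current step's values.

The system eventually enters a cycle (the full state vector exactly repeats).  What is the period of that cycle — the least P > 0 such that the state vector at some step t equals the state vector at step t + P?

Simulating step by step:
t=0: [77, 27, 40, 22, 47, 46, 24, 66, 70, 6, 18, 62, 71, 87, 79, 20, 5, 53]
t=1: [47, 42, 66, 62, 63, 68, 59, 54, 52, 31, 53, 58, 57, 46, 39, 62, 25, 74]
t=2: [73, 69, 62, 69, 70, 62, 69, 72, 72, 66, 73, 73, 73, 74, 68, 70, 65, 60]
t=3: [54, 62, 66, 62, 58, 66, 61, 56, 60, 63, 57, 55, 55, 55, 61, 60, 64, 69]
t=4: [74, 69, 65, 68, 72, 65, 69, 73, 69, 68, 72, 74, 73, 73, 69, 70, 68, 63]
t=5: [53, 61, 65, 63, 57, 64, 61, 55, 61, 61, 57, 53, 55, 54, 61, 59, 61, 66]
t=6: [74, 70, 66, 68, 73, 67, 70, 73, 69, 70, 72, 74, 74, 74, 70, 71, 70, 66]
t=7: [53, 59, 63, 62, 56, 62, 60, 54, 61, 60, 56, 53, 54, 53, 60, 57, 60, 64]
t=8: [75, 72, 68, 69, 73, 69, 71, 74, 70, 71, 72, 74, 74, 74, 70, 72, 71, 68]
t=9: [52, 57, 61, 61, 55, 60, 58, 53, 60, 57, 55, 52, 54, 52, 59, 56, 58, 61]
t=10: [75, 73, 70, 70, 74, 71, 72, 74, 71, 72, 73, 74, 74, 75, 71, 73, 72, 70]
t=11: [51, 55, 60, 59, 53, 58, 56, 52, 58, 56, 55, 52, 53, 51, 57, 54, 57, 59]
t=12: [75, 73, 71, 71, 74, 72, 73, 75, 72, 73, 74, 75, 74, 75, 72, 74, 73, 71]
t=13: [51, 54, 58, 57, 52, 56, 55, 51, 57, 55, 53, 51, 52, 51, 56, 53, 55, 57]
t=14: [75, 74, 72, 72, 75, 73, 74, 75, 73, 74, 74, 75, 75, 75, 73, 74, 73, 72]
t=15: [51, 53, 57, 56, 51, 55, 53, 51, 55, 53, 52, 51, 51, 51, 55, 52, 54, 56]
t=16: [75, 75, 73, 73, 75, 74, 74, 75, 73, 74, 75, 75, 75, 75, 74, 75, 74, 73]
t=17: [51, 51, 55, 55, 51, 53, 52, 51, 54, 52, 51, 51, 51, 51, 53, 51, 53, 54]
t=18: [75, 75, 74, 74, 75, 74, 75, 75, 74, 75, 75, 75, 75, 75, 74, 75, 75, 74]
t=19: [51, 51, 53, 53, 51, 52, 51, 51, 53, 51, 51, 51, 51, 51, 52, 51, 51, 53]
t=20: [75, 75, 75, 75, 75, 75, 75, 75, 75, 75, 75, 75, 75, 75, 75, 75, 75, 75]
t=21: [51, 51, 51, 51, 51, 51, 51, 51, 51, 51, 51, 51, 51, 51, 51, 51, 51, 51]
t=22: [75, 75, 75, 75, 75, 75, 75, 75, 75, 75, 75, 75, 75, 75, 75, 75, 75, 75]

Answer: 2
Key observation: The state at step 20, [75, 75, 75, 75, 75, 75, 75, 75, 75, 75, 75, 75, 75, 75, 75, 75, 75, 75], reappears at step 22 — and no state repeats earlier — so the cycle the system enters has period 2.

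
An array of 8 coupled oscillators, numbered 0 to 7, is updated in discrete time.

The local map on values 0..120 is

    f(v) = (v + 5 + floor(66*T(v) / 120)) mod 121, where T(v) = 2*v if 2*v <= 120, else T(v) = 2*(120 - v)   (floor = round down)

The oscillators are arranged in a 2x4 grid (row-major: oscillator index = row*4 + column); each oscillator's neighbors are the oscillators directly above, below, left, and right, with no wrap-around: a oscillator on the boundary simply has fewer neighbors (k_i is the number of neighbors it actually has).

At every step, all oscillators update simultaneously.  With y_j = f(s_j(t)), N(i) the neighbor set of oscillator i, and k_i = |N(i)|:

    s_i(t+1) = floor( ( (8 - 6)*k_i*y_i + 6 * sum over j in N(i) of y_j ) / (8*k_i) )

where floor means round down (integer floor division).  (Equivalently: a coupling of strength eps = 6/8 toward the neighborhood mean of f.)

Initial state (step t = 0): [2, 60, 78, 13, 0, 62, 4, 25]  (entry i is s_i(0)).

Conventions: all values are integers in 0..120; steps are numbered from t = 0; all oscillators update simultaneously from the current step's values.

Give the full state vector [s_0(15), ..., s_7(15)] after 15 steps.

Simulating step by step:
t=0: [2, 60, 78, 13, 0, 62, 4, 25]
t=1: [7, 9, 15, 32, 8, 9, 21, 31]
t=2: [21, 25, 45, 57, 21, 29, 44, 62]
t=3: [52, 67, 64, 41, 55, 67, 67, 39]
t=4: [76, 35, 29, 58, 76, 36, 28, 59]
t=5: [34, 57, 52, 28, 35, 57, 53, 27]
t=6: [49, 49, 74, 81, 49, 50, 73, 82]
t=7: [107, 83, 32, 7, 108, 83, 33, 7]
t=8: [5, 22, 43, 38, 5, 23, 43, 39]
t=9: [28, 53, 81, 88, 29, 53, 82, 88]
t=10: [83, 75, 34, 7, 83, 76, 34, 7]
t=11: [7, 24, 44, 40, 7, 24, 44, 40]
t=12: [32, 56, 84, 92, 32, 56, 84, 92]
t=13: [45, 20, 5, 6, 45, 20, 5, 6]
t=14: [79, 52, 23, 16, 79, 52, 23, 16]
t=15: [47, 72, 64, 43, 47, 72, 64, 43]

Answer: [47, 72, 64, 43, 47, 72, 64, 43]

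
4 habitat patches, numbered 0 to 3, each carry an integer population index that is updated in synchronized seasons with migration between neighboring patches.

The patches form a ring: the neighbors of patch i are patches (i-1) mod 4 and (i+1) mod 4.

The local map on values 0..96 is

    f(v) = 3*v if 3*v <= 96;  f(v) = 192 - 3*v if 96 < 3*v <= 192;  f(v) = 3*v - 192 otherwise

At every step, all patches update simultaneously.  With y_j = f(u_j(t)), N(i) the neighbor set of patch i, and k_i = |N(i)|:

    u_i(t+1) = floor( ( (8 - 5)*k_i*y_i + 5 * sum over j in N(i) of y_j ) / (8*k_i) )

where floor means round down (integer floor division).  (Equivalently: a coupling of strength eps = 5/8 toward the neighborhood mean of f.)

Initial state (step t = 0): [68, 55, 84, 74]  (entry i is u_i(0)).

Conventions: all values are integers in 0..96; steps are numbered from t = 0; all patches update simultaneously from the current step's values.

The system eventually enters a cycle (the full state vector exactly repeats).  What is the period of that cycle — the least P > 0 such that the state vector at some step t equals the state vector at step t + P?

Simulating step by step:
t=0: [68, 55, 84, 74]
t=1: [22, 32, 40, 33]
t=2: [83, 79, 86, 78]
t=3: [48, 55, 51, 54]
t=4: [35, 37, 32, 38]
t=5: [82, 87, 85, 86]
t=6: [62, 62, 65, 61]
t=7: [6, 5, 5, 6]
t=8: [17, 15, 15, 17]
t=9: [49, 46, 46, 49]
t=10: [47, 51, 51, 47]
t=11: [47, 42, 42, 47]
t=12: [55, 61, 61, 55]
t=13: [21, 14, 14, 21]
t=14: [56, 48, 48, 56]
t=15: [31, 40, 40, 31]
t=16: [86, 78, 78, 86]
t=17: [58, 49, 49, 58]
t=18: [26, 36, 36, 26]
t=19: [79, 82, 82, 79]
t=20: [47, 51, 51, 47]

Answer: 10
Key observation: The state at step 10, [47, 51, 51, 47], reappears at step 20 — and no state repeats earlier — so the cycle the system enters has period 10.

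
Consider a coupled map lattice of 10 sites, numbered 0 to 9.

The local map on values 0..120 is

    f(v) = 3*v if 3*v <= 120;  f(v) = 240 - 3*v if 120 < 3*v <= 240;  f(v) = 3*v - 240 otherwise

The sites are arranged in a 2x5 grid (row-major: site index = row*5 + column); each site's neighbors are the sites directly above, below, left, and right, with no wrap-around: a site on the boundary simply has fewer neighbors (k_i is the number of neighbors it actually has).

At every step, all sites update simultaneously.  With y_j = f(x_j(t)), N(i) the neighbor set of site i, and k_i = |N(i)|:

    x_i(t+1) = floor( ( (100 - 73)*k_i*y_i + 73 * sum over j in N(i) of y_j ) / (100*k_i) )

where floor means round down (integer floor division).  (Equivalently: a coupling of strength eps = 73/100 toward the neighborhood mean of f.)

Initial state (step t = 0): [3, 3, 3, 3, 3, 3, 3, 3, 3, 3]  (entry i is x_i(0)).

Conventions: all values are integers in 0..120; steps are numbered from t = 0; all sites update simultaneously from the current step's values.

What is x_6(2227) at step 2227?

Simulating step by step:
t=0: [3, 3, 3, 3, 3, 3, 3, 3, 3, 3]
t=1: [9, 9, 9, 9, 9, 9, 9, 9, 9, 9]
t=2: [27, 27, 27, 27, 27, 27, 27, 27, 27, 27]
t=3: [81, 81, 81, 81, 81, 81, 81, 81, 81, 81]
t=4: [3, 3, 3, 3, 3, 3, 3, 3, 3, 3]

Answer: x_6(2227) = 81
Key observation: The state at step 0, [3, 3, 3, 3, 3, 3, 3, 3, 3, 3], reappears at step 4: the system is in a cycle of period 4 from step 0 on.  Therefore the state at step 2227 equals the state at step 0 + ((2227 - 0) mod 4) = 3, which is [81, 81, 81, 81, 81, 81, 81, 81, 81, 81].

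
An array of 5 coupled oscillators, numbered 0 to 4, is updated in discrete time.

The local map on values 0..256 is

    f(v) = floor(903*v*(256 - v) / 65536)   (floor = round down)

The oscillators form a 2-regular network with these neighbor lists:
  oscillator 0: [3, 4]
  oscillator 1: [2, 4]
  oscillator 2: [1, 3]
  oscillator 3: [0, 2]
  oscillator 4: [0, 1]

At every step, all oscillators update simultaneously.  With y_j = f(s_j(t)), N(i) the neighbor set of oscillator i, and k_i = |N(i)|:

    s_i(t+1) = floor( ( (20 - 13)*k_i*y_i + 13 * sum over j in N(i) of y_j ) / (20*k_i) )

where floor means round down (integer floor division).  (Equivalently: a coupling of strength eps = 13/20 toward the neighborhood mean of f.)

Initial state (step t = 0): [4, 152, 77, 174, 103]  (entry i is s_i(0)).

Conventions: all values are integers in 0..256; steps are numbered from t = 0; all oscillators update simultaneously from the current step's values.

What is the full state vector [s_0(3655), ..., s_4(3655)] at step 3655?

Answer: [130, 130, 130, 130, 130]
Key observation: The state at step 16, [225, 225, 225, 225, 225], reappears at step 20: the system is in a cycle of period 4 from step 16 on.  Therefore the state at step 3655 equals the state at step 16 + ((3655 - 16) mod 4) = 19, which is [130, 130, 130, 130, 130].

Derivation:
t=0: [4, 152, 77, 174, 103]
t=1: [138, 207, 200, 134, 150]
t=2: [222, 169, 172, 201, 194]
t=3: [139, 189, 184, 151, 157]
t=4: [218, 189, 191, 208, 204]
t=5: [131, 163, 160, 140, 144]
t=6: [223, 213, 213, 219, 218]
t=7: [108, 122, 121, 112, 113]
t=8: [221, 224, 224, 222, 222]
t=9: [104, 99, 99, 102, 102]
t=10: [216, 214, 214, 215, 215]
t=11: [120, 122, 122, 121, 121]
t=12: [224, 225, 225, 224, 224]
t=13: [98, 96, 96, 97, 97]
t=14: [212, 211, 211, 212, 212]
t=15: [128, 129, 129, 128, 128]
t=16: [225, 225, 225, 225, 225]
t=17: [96, 96, 96, 96, 96]
t=18: [211, 211, 211, 211, 211]
t=19: [130, 130, 130, 130, 130]
t=20: [225, 225, 225, 225, 225]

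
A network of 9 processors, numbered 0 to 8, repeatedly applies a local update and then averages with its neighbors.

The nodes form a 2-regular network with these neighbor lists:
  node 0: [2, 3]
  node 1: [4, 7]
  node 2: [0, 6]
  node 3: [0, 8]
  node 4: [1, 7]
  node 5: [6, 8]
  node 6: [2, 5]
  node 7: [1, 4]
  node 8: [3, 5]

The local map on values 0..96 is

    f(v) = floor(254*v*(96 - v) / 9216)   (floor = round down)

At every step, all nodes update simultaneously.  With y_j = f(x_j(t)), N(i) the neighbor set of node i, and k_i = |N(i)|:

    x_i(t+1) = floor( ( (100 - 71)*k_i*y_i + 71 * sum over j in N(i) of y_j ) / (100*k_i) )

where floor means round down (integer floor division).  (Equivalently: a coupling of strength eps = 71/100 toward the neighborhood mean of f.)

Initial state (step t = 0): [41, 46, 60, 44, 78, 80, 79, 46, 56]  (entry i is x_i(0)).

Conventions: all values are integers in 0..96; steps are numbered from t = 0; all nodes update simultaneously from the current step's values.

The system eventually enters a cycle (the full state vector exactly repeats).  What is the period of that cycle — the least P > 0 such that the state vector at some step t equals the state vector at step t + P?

Answer: 2
Key observation: The state at step 4, [60, 60, 60, 60, 60, 60, 60, 60, 60], reappears at step 6 — and no state repeats earlier — so the cycle the system enters has period 2.

Derivation:
t=0: [41, 46, 60, 44, 78, 80, 79, 46, 56]
t=1: [61, 54, 52, 61, 55, 44, 44, 54, 52]
t=2: [59, 62, 61, 59, 62, 63, 63, 62, 61]
t=3: [59, 58, 58, 59, 58, 57, 57, 58, 58]
t=4: [60, 60, 60, 60, 60, 60, 60, 60, 60]
t=5: [59, 59, 59, 59, 59, 59, 59, 59, 59]
t=6: [60, 60, 60, 60, 60, 60, 60, 60, 60]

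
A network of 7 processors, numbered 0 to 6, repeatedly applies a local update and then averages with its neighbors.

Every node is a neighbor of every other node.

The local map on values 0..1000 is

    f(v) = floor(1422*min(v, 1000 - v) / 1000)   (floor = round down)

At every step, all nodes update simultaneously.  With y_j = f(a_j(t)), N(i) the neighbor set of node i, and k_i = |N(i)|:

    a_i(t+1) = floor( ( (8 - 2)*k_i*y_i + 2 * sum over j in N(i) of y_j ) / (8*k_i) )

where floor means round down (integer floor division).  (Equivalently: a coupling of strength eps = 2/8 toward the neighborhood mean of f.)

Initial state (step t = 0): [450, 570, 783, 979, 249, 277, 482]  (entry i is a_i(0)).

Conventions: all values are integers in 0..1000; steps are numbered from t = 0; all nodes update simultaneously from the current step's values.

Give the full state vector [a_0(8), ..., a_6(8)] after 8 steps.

Answer: [462, 482, 470, 545, 475, 445, 460]

Derivation:
t=0: [450, 570, 783, 979, 249, 277, 482]
t=1: [578, 558, 343, 146, 376, 404, 611]
t=2: [574, 594, 494, 295, 527, 555, 541]
t=3: [606, 586, 674, 474, 653, 625, 639]
t=4: [556, 575, 487, 636, 508, 536, 522]
t=5: [633, 614, 676, 552, 681, 653, 667]
t=6: [518, 537, 475, 600, 470, 498, 484]
t=7: [678, 659, 671, 596, 666, 695, 681]
t=8: [462, 482, 470, 545, 475, 445, 460]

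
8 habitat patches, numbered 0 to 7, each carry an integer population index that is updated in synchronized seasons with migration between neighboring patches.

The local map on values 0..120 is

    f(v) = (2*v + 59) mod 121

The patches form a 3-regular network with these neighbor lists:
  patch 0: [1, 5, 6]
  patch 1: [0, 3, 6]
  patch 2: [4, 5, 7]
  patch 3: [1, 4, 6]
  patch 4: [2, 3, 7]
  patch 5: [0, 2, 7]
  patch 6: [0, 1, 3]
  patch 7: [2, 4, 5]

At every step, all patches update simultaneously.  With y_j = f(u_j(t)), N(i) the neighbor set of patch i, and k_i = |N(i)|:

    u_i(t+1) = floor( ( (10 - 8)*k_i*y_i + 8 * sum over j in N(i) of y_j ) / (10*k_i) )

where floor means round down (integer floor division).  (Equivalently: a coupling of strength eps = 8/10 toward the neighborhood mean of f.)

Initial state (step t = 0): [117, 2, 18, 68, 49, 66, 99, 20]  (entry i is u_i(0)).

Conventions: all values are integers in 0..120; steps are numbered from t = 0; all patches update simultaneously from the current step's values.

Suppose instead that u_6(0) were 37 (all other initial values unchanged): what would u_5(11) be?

Simulating step by step:
t=0: [117, 2, 18, 68, 49, 66, 37, 20]
t=1: [48, 49, 73, 44, 78, 79, 52, 73]
t=2: [53, 34, 89, 51, 70, 73, 34, 89]
t=3: [34, 25, 97, 32, 88, 90, 25, 97]
t=4: [90, 53, 67, 88, 29, 31, 53, 67]
t=5: [47, 82, 64, 77, 92, 69, 82, 64]
t=6: [81, 80, 51, 73, 59, 58, 80, 51]
t=7: [86, 94, 48, 84, 54, 58, 94, 48]
t=8: [39, 59, 42, 36, 55, 58, 59, 42]
t=9: [47, 33, 37, 44, 24, 26, 33, 37]
t=10: [38, 17, 63, 35, 34, 37, 17, 63]
t=11: [55, 49, 34, 52, 37, 40, 49, 34]

Answer: u_5(11) = 40
Key observation: This trace re-runs the system from the modified initial state.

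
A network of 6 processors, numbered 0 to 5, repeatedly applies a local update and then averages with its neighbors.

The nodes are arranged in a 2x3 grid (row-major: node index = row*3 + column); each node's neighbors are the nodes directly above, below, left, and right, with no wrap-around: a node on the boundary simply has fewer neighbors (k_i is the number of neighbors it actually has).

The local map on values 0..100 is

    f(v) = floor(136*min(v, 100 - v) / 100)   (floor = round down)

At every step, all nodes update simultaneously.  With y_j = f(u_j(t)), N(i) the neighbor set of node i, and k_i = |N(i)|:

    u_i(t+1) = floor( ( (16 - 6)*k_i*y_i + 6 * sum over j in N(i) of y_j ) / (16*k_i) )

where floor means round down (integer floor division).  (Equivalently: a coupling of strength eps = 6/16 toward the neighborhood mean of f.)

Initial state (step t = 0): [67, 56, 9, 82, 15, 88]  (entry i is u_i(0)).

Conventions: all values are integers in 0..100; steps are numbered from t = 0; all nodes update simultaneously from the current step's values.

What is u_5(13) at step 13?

Answer: u_5(13) = 56

Derivation:
t=0: [67, 56, 9, 82, 15, 88]
t=1: [43, 46, 21, 27, 24, 16]
t=2: [54, 53, 33, 39, 34, 24]
t=3: [60, 58, 45, 53, 47, 36]
t=4: [56, 57, 57, 61, 60, 53]
t=5: [57, 57, 58, 54, 55, 60]
t=6: [58, 58, 56, 61, 59, 55]
t=7: [56, 57, 59, 54, 55, 59]
t=8: [59, 58, 55, 61, 60, 56]
t=9: [55, 56, 59, 53, 54, 58]
t=10: [61, 59, 56, 62, 61, 57]
t=11: [53, 55, 58, 51, 53, 57]
t=12: [63, 61, 57, 64, 62, 58]
t=13: [50, 53, 56, 48, 51, 56]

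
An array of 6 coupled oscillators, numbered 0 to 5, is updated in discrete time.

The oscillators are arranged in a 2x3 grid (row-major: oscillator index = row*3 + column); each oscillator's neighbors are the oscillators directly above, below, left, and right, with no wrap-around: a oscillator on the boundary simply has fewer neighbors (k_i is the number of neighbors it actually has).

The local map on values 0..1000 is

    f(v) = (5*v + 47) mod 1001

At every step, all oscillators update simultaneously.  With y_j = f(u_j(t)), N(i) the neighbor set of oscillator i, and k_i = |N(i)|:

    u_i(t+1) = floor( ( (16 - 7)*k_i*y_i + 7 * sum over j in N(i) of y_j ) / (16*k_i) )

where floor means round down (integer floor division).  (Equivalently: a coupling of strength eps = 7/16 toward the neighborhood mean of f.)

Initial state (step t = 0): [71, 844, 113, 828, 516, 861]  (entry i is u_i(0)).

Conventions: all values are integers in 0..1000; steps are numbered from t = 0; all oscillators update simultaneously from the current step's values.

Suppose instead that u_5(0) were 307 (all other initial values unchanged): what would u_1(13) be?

Simulating step by step:
t=0: [71, 844, 113, 828, 516, 307]
t=1: [323, 386, 528, 327, 501, 597]
t=2: [734, 825, 605, 647, 555, 286]
t=3: [499, 328, 179, 492, 595, 462]
t=4: [564, 604, 757, 406, 236, 409]
t=5: [516, 316, 500, 280, 160, 281]
t=6: [586, 646, 542, 572, 698, 558]
t=7: [806, 484, 667, 839, 594, 751]
t=8: [194, 329, 489, 152, 226, 535]
t=9: [336, 488, 584, 495, 422, 550]
t=10: [628, 542, 822, 485, 349, 692]
t=11: [371, 589, 361, 477, 697, 490]
t=12: [817, 889, 803, 554, 576, 580]
t=13: [357, 436, 346, 688, 848, 746]

Answer: u_1(13) = 436
Key observation: This trace re-runs the system from the modified initial state.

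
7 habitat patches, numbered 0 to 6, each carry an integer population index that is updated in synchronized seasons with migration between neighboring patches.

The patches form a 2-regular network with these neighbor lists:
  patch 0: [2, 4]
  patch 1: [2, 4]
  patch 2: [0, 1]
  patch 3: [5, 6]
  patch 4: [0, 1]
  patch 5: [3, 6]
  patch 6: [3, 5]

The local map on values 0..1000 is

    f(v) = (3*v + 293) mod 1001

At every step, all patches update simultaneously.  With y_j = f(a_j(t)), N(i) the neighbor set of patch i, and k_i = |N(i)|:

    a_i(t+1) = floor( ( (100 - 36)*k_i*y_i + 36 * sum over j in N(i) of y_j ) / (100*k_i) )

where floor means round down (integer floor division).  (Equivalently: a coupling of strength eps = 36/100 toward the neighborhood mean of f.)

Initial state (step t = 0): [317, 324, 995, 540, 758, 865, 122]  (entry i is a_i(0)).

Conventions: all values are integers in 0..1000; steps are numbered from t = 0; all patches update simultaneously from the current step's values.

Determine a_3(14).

Simulating step by step:
t=0: [317, 324, 995, 540, 758, 865, 122]
t=1: [306, 320, 267, 861, 452, 849, 745]
t=2: [267, 294, 142, 804, 497, 788, 644]
t=3: [329, 381, 508, 607, 549, 585, 387]
t=4: [494, 594, 650, 161, 729, 131, 318]
t=5: [624, 176, 306, 664, 458, 623, 420]
t=6: [262, 683, 311, 309, 603, 252, 433]
t=7: [108, 276, 219, 255, 139, 176, 426]
t=8: [693, 375, 740, 286, 587, 638, 522]
t=9: [338, 368, 468, 287, 174, 312, 613]
t=10: [467, 525, 571, 162, 647, 196, 151]
t=11: [486, 597, 283, 791, 429, 838, 776]
t=12: [609, 182, 240, 681, 520, 746, 660]
t=13: [231, 692, 179, 357, 717, 447, 328]
t=14: [860, 463, 774, 395, 526, 520, 355]

Answer: a_3(14) = 395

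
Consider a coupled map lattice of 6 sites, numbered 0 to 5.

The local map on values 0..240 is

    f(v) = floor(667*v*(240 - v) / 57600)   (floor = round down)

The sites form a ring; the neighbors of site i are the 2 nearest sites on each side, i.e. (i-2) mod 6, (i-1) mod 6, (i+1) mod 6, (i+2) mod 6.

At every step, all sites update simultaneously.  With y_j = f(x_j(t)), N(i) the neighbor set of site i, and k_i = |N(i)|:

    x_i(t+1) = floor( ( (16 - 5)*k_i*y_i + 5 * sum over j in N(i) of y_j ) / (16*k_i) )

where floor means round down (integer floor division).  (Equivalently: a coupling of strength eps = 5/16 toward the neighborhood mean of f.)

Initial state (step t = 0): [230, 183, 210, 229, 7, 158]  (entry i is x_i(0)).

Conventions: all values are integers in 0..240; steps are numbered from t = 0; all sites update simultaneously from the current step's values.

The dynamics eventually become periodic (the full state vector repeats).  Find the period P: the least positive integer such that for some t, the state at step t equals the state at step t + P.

Simulating step by step:
t=0: [230, 183, 210, 229, 7, 158]
t=1: [46, 104, 64, 48, 34, 118]
t=2: [113, 151, 124, 115, 95, 149]
t=3: [163, 157, 164, 163, 160, 158]
t=4: [145, 148, 144, 145, 147, 149]
t=5: [158, 157, 159, 158, 158, 157]
t=6: [149, 149, 149, 149, 149, 150]
t=7: [156, 156, 157, 156, 156, 156]
t=8: [150, 150, 150, 150, 150, 151]
t=9: [155, 155, 156, 155, 155, 155]
t=10: [151, 151, 151, 151, 151, 152]
t=11: [154, 154, 155, 154, 154, 154]
t=12: [152, 152, 152, 152, 152, 153]
t=13: [154, 154, 154, 154, 154, 154]
t=14: [153, 153, 153, 153, 153, 153]
t=15: [154, 154, 154, 154, 154, 154]

Answer: 2
Key observation: The state at step 13, [154, 154, 154, 154, 154, 154], reappears at step 15 — and no state repeats earlier — so the cycle the system enters has period 2.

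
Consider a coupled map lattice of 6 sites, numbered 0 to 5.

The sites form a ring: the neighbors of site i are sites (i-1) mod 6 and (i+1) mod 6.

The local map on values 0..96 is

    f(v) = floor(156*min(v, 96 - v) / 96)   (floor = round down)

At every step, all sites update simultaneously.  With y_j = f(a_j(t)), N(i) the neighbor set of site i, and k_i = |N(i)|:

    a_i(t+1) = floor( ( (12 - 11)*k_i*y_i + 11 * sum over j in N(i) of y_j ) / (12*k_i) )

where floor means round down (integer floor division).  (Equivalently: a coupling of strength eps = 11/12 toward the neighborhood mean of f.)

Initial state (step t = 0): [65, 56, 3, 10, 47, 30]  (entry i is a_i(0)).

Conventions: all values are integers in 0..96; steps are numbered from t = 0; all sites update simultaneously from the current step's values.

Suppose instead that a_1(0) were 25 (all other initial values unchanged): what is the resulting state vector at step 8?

Answer: [60, 64, 60, 63, 60, 61]
Key observation: This trace re-runs the system from the modified initial state.

Derivation:
t=0: [65, 25, 3, 10, 47, 30]
t=1: [44, 28, 26, 38, 35, 61]
t=2: [52, 55, 52, 50, 58, 62]
t=3: [61, 70, 70, 66, 64, 65]
t=4: [46, 48, 44, 47, 49, 53]
t=5: [73, 72, 76, 73, 72, 74]
t=6: [37, 34, 37, 35, 36, 37]
t=7: [57, 59, 55, 58, 58, 59]
t=8: [60, 64, 60, 63, 60, 61]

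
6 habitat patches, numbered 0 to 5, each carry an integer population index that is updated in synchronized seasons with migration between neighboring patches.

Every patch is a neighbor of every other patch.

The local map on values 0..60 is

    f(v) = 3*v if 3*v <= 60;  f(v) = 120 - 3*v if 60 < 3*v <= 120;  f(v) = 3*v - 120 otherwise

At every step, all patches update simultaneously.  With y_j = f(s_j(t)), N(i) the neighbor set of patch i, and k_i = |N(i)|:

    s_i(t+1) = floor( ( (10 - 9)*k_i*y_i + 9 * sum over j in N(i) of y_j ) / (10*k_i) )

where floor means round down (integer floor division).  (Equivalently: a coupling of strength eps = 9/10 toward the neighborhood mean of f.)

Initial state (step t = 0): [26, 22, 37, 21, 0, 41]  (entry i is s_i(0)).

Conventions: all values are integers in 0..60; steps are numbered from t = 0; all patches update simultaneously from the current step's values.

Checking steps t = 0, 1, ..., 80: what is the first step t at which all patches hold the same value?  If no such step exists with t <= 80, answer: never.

Simulating step by step:
t=0: [26, 22, 37, 21, 0, 41]  (not all equal)
t=1: [26, 25, 28, 25, 29, 29]  (not all equal)
t=2: [38, 38, 39, 38, 39, 39]  (not all equal)
t=3: [4, 4, 4, 4, 4, 4]  (all equal)

Answer: 3
Key observation: Synchronization is absorbing here: once all patches are equal they stay equal, and step 3 is the first all-equal step.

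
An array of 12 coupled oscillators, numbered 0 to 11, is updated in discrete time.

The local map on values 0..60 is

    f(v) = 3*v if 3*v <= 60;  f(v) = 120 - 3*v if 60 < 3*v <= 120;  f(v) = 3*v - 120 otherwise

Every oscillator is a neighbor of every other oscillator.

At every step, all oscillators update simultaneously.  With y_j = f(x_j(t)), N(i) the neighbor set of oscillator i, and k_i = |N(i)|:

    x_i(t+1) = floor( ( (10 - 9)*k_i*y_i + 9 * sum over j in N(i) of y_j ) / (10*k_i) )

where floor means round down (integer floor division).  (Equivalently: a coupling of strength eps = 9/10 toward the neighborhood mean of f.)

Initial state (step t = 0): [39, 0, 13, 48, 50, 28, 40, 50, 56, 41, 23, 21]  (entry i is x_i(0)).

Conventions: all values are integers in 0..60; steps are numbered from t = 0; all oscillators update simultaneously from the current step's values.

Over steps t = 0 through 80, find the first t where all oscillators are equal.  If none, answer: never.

Simulating step by step:
t=0: [39, 0, 13, 48, 50, 28, 40, 50, 56, 41, 23, 21]  (not all equal)
t=1: [26, 26, 26, 26, 26, 26, 26, 26, 27, 26, 27, 27]  (not all equal)
t=2: [41, 41, 41, 41, 41, 41, 41, 41, 41, 41, 41, 41]  (all equal)

Answer: 2
Key observation: Synchronization is absorbing here: once all oscillators are equal they stay equal, and step 2 is the first all-equal step.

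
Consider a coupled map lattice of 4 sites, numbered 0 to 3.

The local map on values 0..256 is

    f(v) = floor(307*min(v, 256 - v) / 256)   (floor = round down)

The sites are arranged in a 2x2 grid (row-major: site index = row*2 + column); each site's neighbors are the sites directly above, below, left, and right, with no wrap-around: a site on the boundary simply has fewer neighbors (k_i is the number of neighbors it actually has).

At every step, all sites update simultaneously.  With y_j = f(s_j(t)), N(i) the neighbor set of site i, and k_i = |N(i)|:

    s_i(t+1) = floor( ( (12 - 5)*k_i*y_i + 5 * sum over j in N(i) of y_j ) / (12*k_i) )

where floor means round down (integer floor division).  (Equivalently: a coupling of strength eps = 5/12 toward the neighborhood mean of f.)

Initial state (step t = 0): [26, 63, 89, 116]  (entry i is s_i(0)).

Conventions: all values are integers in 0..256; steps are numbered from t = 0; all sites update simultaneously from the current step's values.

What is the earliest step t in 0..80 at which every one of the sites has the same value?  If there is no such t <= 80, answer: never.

Answer: 12
Key observation: Synchronization is absorbing here: once all sites are equal they stay equal, and step 12 is the first all-equal step.

Derivation:
t=0: [26, 63, 89, 116]  (not all equal)
t=1: [55, 79, 97, 118]  (not all equal)
t=2: [81, 97, 110, 126]  (not all equal)
t=3: [108, 119, 128, 139]  (not all equal)
t=4: [136, 138, 145, 143]  (not all equal)
t=5: [140, 140, 135, 135]  (not all equal)
t=6: [140, 140, 143, 143]  (not all equal)
t=7: [138, 138, 135, 135]  (not all equal)
t=8: [141, 141, 144, 144]  (not all equal)
t=9: [136, 136, 134, 134]  (not all equal)
t=10: [143, 143, 145, 145]  (not all equal)
t=11: [134, 134, 133, 133]  (not all equal)
t=12: [146, 146, 146, 146]  (all equal)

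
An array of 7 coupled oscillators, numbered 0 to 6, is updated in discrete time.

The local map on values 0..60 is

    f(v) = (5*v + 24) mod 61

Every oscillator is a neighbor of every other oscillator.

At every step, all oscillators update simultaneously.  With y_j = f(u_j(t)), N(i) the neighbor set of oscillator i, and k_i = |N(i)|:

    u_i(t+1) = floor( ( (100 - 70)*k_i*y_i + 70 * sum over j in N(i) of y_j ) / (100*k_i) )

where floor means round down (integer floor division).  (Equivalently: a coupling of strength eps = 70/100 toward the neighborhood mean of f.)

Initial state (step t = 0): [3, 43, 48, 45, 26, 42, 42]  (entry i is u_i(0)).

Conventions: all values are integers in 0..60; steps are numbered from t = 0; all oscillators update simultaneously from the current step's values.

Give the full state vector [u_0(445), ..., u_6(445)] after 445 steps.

Simulating step by step:
t=0: [3, 43, 48, 45, 26, 42, 42]
t=1: [36, 39, 33, 30, 35, 38, 38]
t=2: [26, 29, 23, 32, 25, 28, 28]
t=3: [30, 32, 27, 24, 29, 31, 31]
t=4: [41, 32, 38, 35, 40, 42, 42]
t=5: [36, 27, 33, 30, 35, 37, 37]
t=6: [25, 28, 22, 31, 24, 26, 26]
t=7: [31, 33, 28, 36, 30, 32, 32]
t=8: [31, 22, 28, 24, 30, 21, 21]
t=9: [33, 25, 30, 27, 32, 24, 24]
t=10: [20, 24, 29, 26, 19, 23, 23]
t=11: [23, 26, 31, 28, 33, 25, 25]
t=12: [27, 30, 34, 31, 25, 29, 29]
t=13: [39, 41, 34, 42, 37, 41, 41]
t=14: [37, 39, 32, 39, 35, 39, 39]
t=15: [26, 28, 22, 28, 24, 28, 28]
t=16: [33, 35, 29, 35, 31, 35, 35]
t=17: [21, 23, 28, 23, 30, 23, 23]
t=18: [21, 22, 27, 22, 29, 22, 22]
t=19: [17, 18, 23, 18, 24, 18, 18]
t=20: [43, 44, 38, 44, 38, 44, 44]
t=21: [24, 13, 19, 13, 19, 13, 13]
t=22: [33, 34, 39, 34, 39, 34, 34]
t=23: [15, 16, 20, 16, 20, 16, 16]
t=24: [31, 32, 25, 32, 25, 32, 32]
t=25: [23, 13, 18, 13, 18, 13, 13]
t=26: [30, 32, 37, 32, 37, 32, 32]
t=27: [22, 12, 17, 12, 17, 12, 12]
t=28: [25, 27, 32, 27, 32, 27, 27]
t=29: [25, 27, 20, 27, 20, 27, 27]
t=30: [25, 27, 21, 27, 21, 27, 27]
t=31: [27, 28, 23, 28, 23, 28, 28]
t=32: [34, 35, 31, 35, 31, 35, 35]
t=33: [24, 24, 32, 24, 32, 24, 24]
t=34: [17, 17, 13, 17, 13, 17, 17]
t=35: [43, 43, 39, 43, 39, 43, 43]
t=36: [51, 51, 47, 51, 47, 51, 51]
t=37: [30, 30, 26, 30, 26, 30, 30]
t=38: [47, 47, 43, 47, 43, 47, 47]
t=39: [24, 24, 32, 24, 32, 24, 24]

Answer: [30, 30, 26, 30, 26, 30, 30]
Key observation: The state at step 33, [24, 24, 32, 24, 32, 24, 24], reappears at step 39: the system is in a cycle of period 6 from step 33 on.  Therefore the state at step 445 equals the state at step 33 + ((445 - 33) mod 6) = 37, which is [30, 30, 26, 30, 26, 30, 30].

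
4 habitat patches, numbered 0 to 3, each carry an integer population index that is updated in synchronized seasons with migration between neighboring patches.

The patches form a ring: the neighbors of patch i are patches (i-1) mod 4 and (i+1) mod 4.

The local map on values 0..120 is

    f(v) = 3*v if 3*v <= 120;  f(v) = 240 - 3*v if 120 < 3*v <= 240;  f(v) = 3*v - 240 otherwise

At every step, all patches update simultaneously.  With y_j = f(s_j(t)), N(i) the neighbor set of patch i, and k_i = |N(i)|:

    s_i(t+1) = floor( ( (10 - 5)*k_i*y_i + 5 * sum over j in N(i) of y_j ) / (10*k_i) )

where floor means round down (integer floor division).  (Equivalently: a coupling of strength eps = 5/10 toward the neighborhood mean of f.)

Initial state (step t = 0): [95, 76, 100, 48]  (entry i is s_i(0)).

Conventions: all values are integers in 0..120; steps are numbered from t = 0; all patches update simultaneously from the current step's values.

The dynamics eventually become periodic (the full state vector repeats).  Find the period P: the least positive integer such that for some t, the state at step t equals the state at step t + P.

Answer: 2
Key observation: The state at step 21, [24, 24, 24, 24], reappears at step 23 — and no state repeats earlier — so the cycle the system enters has period 2.

Derivation:
t=0: [95, 76, 100, 48]
t=1: [49, 32, 57, 74]
t=2: [75, 88, 63, 49]
t=3: [36, 28, 54, 63]
t=4: [87, 88, 72, 72]
t=5: [22, 23, 24, 23]
t=6: [67, 69, 70, 69]
t=7: [36, 33, 31, 33]
t=8: [103, 99, 96, 99]
t=9: [63, 57, 52, 57]
t=10: [60, 68, 76, 68]
t=11: [48, 36, 24, 36]
t=12: [102, 96, 90, 96]
t=13: [57, 48, 39, 48]
t=14: [82, 94, 106, 94]
t=15: [24, 42, 60, 42]
t=16: [93, 90, 87, 90]
t=17: [34, 30, 25, 30]
t=18: [96, 89, 82, 89]
t=19: [37, 27, 16, 27]
t=20: [96, 80, 64, 80]
t=21: [24, 24, 24, 24]
t=22: [72, 72, 72, 72]
t=23: [24, 24, 24, 24]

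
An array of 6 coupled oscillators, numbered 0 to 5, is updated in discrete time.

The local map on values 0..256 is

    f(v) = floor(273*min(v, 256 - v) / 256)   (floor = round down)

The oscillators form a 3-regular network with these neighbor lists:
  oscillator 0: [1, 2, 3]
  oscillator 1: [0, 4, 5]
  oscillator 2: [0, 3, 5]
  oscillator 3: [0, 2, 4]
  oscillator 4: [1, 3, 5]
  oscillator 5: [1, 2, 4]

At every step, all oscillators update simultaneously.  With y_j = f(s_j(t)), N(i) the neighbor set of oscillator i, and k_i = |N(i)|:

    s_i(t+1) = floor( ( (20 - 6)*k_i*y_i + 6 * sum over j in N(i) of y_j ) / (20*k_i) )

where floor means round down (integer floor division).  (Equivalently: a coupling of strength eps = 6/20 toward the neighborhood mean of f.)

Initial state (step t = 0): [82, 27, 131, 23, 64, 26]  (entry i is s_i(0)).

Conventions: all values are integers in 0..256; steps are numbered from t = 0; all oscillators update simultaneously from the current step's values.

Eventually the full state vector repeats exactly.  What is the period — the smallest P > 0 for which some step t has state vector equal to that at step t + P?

Simulating step by step:
t=0: [82, 27, 131, 23, 64, 26]
t=1: [79, 37, 106, 45, 55, 41]
t=2: [78, 45, 96, 58, 53, 51]
t=3: [79, 52, 91, 66, 55, 58]
t=4: [81, 58, 89, 72, 59, 63]
t=5: [83, 64, 88, 77, 63, 68]
t=6: [85, 70, 89, 82, 69, 73]
t=7: [88, 75, 91, 86, 74, 78]
t=8: [91, 80, 94, 90, 79, 83]
t=9: [95, 86, 98, 94, 85, 88]
t=10: [100, 92, 102, 99, 91, 93]
t=11: [105, 98, 106, 104, 98, 99]
t=12: [110, 104, 111, 109, 104, 105]
t=13: [116, 110, 117, 115, 110, 111]
t=14: [122, 117, 123, 121, 117, 118]
t=15: [129, 124, 130, 128, 124, 125]
t=16: [134, 132, 134, 135, 132, 132]
t=17: [130, 131, 130, 129, 131, 131]
t=18: [134, 133, 134, 134, 133, 133]
t=19: [130, 130, 130, 130, 130, 130]
t=20: [134, 134, 134, 134, 134, 134]
t=21: [130, 130, 130, 130, 130, 130]

Answer: 2
Key observation: The state at step 19, [130, 130, 130, 130, 130, 130], reappears at step 21 — and no state repeats earlier — so the cycle the system enters has period 2.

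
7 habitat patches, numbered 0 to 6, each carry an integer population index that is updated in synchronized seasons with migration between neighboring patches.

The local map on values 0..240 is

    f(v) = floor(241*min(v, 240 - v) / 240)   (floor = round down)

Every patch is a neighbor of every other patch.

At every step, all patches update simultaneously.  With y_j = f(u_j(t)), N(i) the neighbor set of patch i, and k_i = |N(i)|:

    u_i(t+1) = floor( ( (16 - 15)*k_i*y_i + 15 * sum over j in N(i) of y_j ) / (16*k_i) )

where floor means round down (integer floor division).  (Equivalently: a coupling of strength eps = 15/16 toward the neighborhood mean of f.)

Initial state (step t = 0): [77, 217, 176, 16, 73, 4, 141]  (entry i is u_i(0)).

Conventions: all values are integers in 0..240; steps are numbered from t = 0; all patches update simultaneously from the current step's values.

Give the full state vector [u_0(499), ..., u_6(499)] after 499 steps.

Answer: [50, 50, 50, 50, 50, 50, 50]
Key observation: The state at step 2, [50, 50, 50, 50, 50, 50, 50], reappears at step 3: the system is in a cycle of period 1 from step 2 on.  Therefore the state at step 499 equals the state at step 2 + ((499 - 2) mod 1) = 2, which is [50, 50, 50, 50, 50, 50, 50].

Derivation:
t=0: [77, 217, 176, 16, 73, 4, 141]
t=1: [48, 53, 49, 54, 48, 55, 46]
t=2: [50, 50, 50, 50, 50, 50, 50]
t=3: [50, 50, 50, 50, 50, 50, 50]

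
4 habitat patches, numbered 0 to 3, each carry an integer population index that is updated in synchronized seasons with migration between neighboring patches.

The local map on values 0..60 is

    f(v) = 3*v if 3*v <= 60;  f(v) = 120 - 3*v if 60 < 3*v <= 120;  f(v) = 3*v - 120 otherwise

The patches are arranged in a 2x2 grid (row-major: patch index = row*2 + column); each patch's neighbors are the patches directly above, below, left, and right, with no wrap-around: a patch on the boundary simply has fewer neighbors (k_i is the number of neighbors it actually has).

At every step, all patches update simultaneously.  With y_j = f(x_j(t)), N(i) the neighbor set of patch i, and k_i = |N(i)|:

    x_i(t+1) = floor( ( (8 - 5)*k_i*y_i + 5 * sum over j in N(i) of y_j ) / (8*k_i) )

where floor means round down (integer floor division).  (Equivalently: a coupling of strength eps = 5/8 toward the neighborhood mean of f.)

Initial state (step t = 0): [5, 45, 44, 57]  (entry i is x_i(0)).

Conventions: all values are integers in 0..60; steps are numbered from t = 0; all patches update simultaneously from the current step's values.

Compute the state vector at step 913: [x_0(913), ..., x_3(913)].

Simulating step by step:
t=0: [5, 45, 44, 57]
t=1: [14, 26, 25, 27]
t=2: [42, 41, 42, 41]
t=3: [5, 3, 5, 3]
t=4: [13, 10, 13, 10]
t=5: [36, 32, 36, 32]
t=6: [15, 20, 15, 20]
t=7: [49, 55, 49, 55]
t=8: [32, 39, 32, 39]
t=9: [17, 9, 17, 9]
t=10: [43, 34, 43, 34]
t=11: [11, 15, 11, 15]
t=12: [36, 41, 36, 41]
t=13: [9, 5, 9, 5]
t=14: [23, 18, 23, 18]
t=15: [51, 53, 51, 53]
t=16: [34, 37, 34, 37]
t=17: [15, 11, 15, 11]
t=18: [41, 36, 41, 36]
t=19: [5, 9, 5, 9]
t=20: [18, 23, 18, 23]
t=21: [53, 51, 53, 51]
t=22: [37, 34, 37, 34]
t=23: [11, 15, 11, 15]

Answer: [9, 5, 9, 5]
Key observation: The state at step 11, [11, 15, 11, 15], reappears at step 23: the system is in a cycle of period 12 from step 11 on.  Therefore the state at step 913 equals the state at step 11 + ((913 - 11) mod 12) = 13, which is [9, 5, 9, 5].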